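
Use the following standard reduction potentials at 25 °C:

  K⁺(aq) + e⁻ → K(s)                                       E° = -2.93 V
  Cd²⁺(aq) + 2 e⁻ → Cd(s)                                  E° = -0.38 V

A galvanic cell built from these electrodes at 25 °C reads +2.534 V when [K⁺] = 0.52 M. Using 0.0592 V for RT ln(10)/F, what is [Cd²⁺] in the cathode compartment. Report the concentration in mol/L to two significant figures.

0.078 M

Cd²⁺/Cd is the cathode, K⁺/K the anode: E°cell = +2.55 V, n = 2.
Overall reaction: Cd²⁺(aq) + 2 K(s) → Cd(s) + 2 K⁺(aq); Q = [K⁺]^2/[Cd²⁺]^1.
From E = E° − (0.0592/n) log Q: log Q = (E° − E)·n/0.0592 = (+2.55 − (+2.534))·2/0.0592 = 0.5405.
So 1·log[Cd²⁺] = 2·log(0.52) − log Q = -0.5680 − (0.5405) = -1.1085; [Cd²⁺] = 10^(-1.1085) ≈ 0.078 M.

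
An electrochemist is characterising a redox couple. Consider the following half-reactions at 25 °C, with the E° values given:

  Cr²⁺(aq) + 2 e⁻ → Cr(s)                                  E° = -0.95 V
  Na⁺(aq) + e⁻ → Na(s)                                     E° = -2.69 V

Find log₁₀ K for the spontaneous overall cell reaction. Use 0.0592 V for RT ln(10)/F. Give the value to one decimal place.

58.8

Cathode: Cr²⁺/Cr; anode: Na⁺/Na. E°cell = +1.74 V, n = 2.
log K = nE°cell / 0.0592 = (2)(+1.74) / 0.0592 = 58.8.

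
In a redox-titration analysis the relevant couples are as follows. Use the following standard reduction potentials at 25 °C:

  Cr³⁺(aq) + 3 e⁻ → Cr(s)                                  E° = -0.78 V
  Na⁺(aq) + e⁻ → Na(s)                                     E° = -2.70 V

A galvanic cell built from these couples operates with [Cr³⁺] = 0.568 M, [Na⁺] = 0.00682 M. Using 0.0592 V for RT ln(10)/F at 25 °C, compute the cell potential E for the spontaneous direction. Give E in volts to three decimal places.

Cr³⁺/Cr is the cathode (higher E°), Na⁺/Na the anode: E°cell = -0.78 − (-2.70) = +1.92 V, n = 3.
Overall: Cr³⁺(aq) + 3 Na(s) → Cr(s) + 3 Na⁺(aq)
Q = [Na⁺]^3 / ([Cr³⁺]); log Q = -6.253.
E = E° − (0.0592/n) log Q = +1.92 − (0.0592/3)(-6.253) = +2.043 V.

+2.043 V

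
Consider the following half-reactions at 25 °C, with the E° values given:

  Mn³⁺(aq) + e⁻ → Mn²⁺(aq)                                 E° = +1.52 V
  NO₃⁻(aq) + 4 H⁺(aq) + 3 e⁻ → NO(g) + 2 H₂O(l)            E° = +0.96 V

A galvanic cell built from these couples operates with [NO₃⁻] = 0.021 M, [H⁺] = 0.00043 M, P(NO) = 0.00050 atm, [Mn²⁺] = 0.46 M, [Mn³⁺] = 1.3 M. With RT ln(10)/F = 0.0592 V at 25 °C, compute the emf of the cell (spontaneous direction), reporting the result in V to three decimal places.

+0.820 V

Mn³⁺/Mn²⁺ is the cathode (higher E°), NO₃⁻/NO the anode: E°cell = +1.52 − (+0.96) = +0.56 V, n = 3.
Overall: 3 Mn³⁺(aq) + NO(g) + 2 H₂O(l) → 3 Mn²⁺(aq) + NO₃⁻(aq) + 4 H⁺(aq)
Q = [Mn²⁺]^3·[NO₃⁻]·[H⁺]^4 / ([Mn³⁺]^3·P(NO)); log Q = -13.196.
E = E° − (0.0592/n) log Q = +0.56 − (0.0592/3)(-13.196) = +0.820 V.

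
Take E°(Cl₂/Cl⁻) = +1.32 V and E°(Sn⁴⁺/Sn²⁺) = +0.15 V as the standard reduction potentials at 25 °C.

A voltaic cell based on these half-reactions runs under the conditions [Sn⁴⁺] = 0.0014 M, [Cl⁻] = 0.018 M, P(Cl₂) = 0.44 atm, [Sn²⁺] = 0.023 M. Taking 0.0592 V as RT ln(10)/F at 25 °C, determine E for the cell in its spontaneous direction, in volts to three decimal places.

Cl₂/Cl⁻ is the cathode (higher E°), Sn⁴⁺/Sn²⁺ the anode: E°cell = +1.32 − (+0.15) = +1.17 V, n = 2.
Overall: Cl₂(g) + Sn²⁺(aq) → 2 Cl⁻(aq) + Sn⁴⁺(aq)
Q = [Cl⁻]^2·[Sn⁴⁺] / (P(Cl₂)·[Sn²⁺]); log Q = -4.349.
E = E° − (0.0592/n) log Q = +1.17 − (0.0592/2)(-4.349) = +1.299 V.

+1.299 V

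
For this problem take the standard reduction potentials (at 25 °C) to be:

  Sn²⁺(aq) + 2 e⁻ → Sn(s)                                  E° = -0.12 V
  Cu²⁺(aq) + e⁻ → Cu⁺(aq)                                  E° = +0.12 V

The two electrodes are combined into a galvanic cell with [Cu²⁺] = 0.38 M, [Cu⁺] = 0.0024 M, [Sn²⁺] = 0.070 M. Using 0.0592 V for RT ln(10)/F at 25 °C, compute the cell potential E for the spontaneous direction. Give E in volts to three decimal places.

+0.404 V

Cu²⁺/Cu⁺ is the cathode (higher E°), Sn²⁺/Sn the anode: E°cell = +0.12 − (-0.12) = +0.24 V, n = 2.
Overall: 2 Cu²⁺(aq) + Sn(s) → 2 Cu⁺(aq) + Sn²⁺(aq)
Q = [Cu⁺]^2·[Sn²⁺] / ([Cu²⁺]^2); log Q = -5.554.
E = E° − (0.0592/n) log Q = +0.24 − (0.0592/2)(-5.554) = +0.404 V.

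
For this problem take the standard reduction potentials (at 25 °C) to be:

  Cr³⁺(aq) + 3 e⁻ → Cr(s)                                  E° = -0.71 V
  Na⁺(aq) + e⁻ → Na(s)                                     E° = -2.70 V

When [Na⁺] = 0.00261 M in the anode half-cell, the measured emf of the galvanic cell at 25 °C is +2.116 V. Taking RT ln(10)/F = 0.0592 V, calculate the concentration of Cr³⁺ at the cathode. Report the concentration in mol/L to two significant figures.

0.043 M

Cr³⁺/Cr is the cathode, Na⁺/Na the anode: E°cell = +1.99 V, n = 3.
Overall reaction: Cr³⁺(aq) + 3 Na(s) → Cr(s) + 3 Na⁺(aq); Q = [Na⁺]^3/[Cr³⁺]^1.
From E = E° − (0.0592/n) log Q: log Q = (E° − E)·n/0.0592 = (+1.99 − (+2.116))·3/0.0592 = -6.3851.
So 1·log[Cr³⁺] = 3·log(0.00261) − log Q = -7.7501 − (-6.3851) = -1.3650; [Cr³⁺] = 10^(-1.3650) ≈ 0.043 M.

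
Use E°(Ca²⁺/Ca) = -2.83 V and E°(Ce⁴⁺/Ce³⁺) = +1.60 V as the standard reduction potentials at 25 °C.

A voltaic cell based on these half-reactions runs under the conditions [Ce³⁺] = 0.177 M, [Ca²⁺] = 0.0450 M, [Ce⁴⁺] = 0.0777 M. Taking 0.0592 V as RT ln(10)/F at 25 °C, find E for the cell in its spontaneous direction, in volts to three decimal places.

Ce⁴⁺/Ce³⁺ is the cathode (higher E°), Ca²⁺/Ca the anode: E°cell = +1.60 − (-2.83) = +4.43 V, n = 2.
Overall: 2 Ce⁴⁺(aq) + Ca(s) → 2 Ce³⁺(aq) + Ca²⁺(aq)
Q = [Ce³⁺]^2·[Ca²⁺] / ([Ce⁴⁺]^2); log Q = -0.632.
E = E° − (0.0592/n) log Q = +4.43 − (0.0592/2)(-0.632) = +4.449 V.

+4.449 V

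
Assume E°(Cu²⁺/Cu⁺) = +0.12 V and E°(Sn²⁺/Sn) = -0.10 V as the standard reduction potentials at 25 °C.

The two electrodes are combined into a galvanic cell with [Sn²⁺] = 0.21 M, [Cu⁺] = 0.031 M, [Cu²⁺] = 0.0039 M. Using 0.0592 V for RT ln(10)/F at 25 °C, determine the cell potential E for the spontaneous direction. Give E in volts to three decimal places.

+0.187 V

Cu²⁺/Cu⁺ is the cathode (higher E°), Sn²⁺/Sn the anode: E°cell = +0.12 − (-0.10) = +0.22 V, n = 2.
Overall: 2 Cu²⁺(aq) + Sn(s) → 2 Cu⁺(aq) + Sn²⁺(aq)
Q = [Cu⁺]^2·[Sn²⁺] / ([Cu²⁺]^2); log Q = 1.123.
E = E° − (0.0592/n) log Q = +0.22 − (0.0592/2)(1.123) = +0.187 V.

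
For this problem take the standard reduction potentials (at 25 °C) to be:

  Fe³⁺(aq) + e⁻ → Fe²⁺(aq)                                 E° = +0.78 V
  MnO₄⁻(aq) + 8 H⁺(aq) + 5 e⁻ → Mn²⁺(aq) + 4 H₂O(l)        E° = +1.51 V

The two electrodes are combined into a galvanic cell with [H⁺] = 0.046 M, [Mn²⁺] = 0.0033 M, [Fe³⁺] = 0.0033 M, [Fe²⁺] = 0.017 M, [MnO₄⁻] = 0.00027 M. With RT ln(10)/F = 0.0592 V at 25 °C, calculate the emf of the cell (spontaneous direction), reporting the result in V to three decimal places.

MnO₄⁻/Mn²⁺ is the cathode (higher E°), Fe³⁺/Fe²⁺ the anode: E°cell = +1.51 − (+0.78) = +0.73 V, n = 5.
Overall: MnO₄⁻(aq) + 8 H⁺(aq) + 5 Fe²⁺(aq) → Mn²⁺(aq) + 4 H₂O(l) + 5 Fe³⁺(aq)
Q = [Mn²⁺]·[Fe³⁺]^5 / ([MnO₄⁻]·[H⁺]^8·[Fe²⁺]^5); log Q = 8.225.
E = E° − (0.0592/n) log Q = +0.73 − (0.0592/5)(8.225) = +0.633 V.

+0.633 V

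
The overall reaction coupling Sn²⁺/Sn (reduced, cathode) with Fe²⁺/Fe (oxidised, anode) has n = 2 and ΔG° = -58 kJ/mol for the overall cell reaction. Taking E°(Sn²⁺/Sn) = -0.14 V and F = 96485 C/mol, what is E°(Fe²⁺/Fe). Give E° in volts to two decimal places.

-0.44 V

E°cell = −ΔG°/(nF) = −(-58×10³)/((2)(96485)) = +0.301 V.
Since Sn²⁺/Sn is the cathode and Fe²⁺/Fe the anode, E°cell = E°(Sn²⁺/Sn) − E°(Fe²⁺/Fe).
So E°(Fe²⁺/Fe) = E°(Sn²⁺/Sn) − E°cell = (-0.14) − (+0.301) = -0.44 V.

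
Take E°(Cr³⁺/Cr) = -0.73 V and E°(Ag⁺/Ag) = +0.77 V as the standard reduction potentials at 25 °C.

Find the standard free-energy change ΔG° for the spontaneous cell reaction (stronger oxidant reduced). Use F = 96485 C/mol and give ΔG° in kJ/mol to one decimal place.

-434.2 kJ/mol

Ag⁺/Ag (E° = +0.77 V) is the cathode; Cr³⁺/Cr (E° = -0.73 V) is the anode, so E°cell = +1.50 V.
Balancing electrons gives n = 3 (lcm of 1 and 3).
ΔG° = −nFE° = −(3)(96485)(+1.50) = -434,182 J = -434.2 kJ/mol.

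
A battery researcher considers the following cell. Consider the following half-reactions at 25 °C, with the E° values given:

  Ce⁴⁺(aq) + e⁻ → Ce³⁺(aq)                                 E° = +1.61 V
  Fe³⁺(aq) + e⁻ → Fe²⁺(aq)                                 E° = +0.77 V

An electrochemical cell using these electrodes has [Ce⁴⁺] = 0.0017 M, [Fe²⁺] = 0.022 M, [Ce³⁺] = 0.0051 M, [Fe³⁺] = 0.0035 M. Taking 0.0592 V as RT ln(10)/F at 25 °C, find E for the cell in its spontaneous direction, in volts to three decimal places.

+0.859 V

Ce⁴⁺/Ce³⁺ is the cathode (higher E°), Fe³⁺/Fe²⁺ the anode: E°cell = +1.61 − (+0.77) = +0.84 V, n = 1.
Overall: Ce⁴⁺(aq) + Fe²⁺(aq) → Ce³⁺(aq) + Fe³⁺(aq)
Q = [Ce³⁺]·[Fe³⁺] / ([Ce⁴⁺]·[Fe²⁺]); log Q = -0.321.
E = E° − (0.0592/n) log Q = +0.84 − (0.0592/1)(-0.321) = +0.859 V.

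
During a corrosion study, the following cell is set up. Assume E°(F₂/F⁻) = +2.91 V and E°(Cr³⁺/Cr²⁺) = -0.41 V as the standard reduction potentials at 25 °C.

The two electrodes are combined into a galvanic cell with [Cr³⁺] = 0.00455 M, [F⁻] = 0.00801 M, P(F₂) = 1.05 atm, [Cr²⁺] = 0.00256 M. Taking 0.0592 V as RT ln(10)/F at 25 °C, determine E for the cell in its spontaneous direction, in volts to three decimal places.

F₂/F⁻ is the cathode (higher E°), Cr³⁺/Cr²⁺ the anode: E°cell = +2.91 − (-0.41) = +3.32 V, n = 2.
Overall: F₂(g) + 2 Cr²⁺(aq) → 2 F⁻(aq) + 2 Cr³⁺(aq)
Q = [F⁻]^2·[Cr³⁺]^2 / (P(F₂)·[Cr²⁺]^2); log Q = -3.714.
E = E° − (0.0592/n) log Q = +3.32 − (0.0592/2)(-3.714) = +3.430 V.

+3.430 V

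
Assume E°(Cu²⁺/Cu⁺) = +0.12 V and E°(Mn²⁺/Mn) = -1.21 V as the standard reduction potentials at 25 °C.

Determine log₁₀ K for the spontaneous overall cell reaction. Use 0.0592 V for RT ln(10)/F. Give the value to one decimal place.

44.9

Cathode: Cu²⁺/Cu⁺; anode: Mn²⁺/Mn. E°cell = +1.33 V, n = 2.
log K = nE°cell / 0.0592 = (2)(+1.33) / 0.0592 = 44.9.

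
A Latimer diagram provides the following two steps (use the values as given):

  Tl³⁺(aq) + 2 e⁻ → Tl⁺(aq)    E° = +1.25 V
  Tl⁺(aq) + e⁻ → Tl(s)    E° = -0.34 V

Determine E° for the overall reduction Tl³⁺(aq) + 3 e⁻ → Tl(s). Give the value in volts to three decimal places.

Standard free energies of sequential steps add: ΔG°₃ = ΔG°₁ + ΔG°₂, so n₃E°₃ = n₁E°₁ + n₂E°₂.
E°₃ = (2×+1.25 + 1×-0.34) / 3 = (+2.160) / 3 = +0.720 V.

+0.720 V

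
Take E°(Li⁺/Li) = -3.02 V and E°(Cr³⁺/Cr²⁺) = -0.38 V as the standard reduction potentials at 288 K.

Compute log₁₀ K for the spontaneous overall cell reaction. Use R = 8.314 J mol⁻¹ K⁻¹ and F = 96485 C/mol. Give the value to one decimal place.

46.2

Cathode: Cr³⁺/Cr²⁺; anode: Li⁺/Li. E°cell = (-0.38) − (-3.02) = +2.64 V, with n = 1.
ΔG° = −nFE° = −RT ln K, so ln K = nFE°/(RT) = (1)(96485)(+2.64) / ((8.314)(288)) = 106.380.
log₁₀ K = 106.380 / ln 10 = 46.2.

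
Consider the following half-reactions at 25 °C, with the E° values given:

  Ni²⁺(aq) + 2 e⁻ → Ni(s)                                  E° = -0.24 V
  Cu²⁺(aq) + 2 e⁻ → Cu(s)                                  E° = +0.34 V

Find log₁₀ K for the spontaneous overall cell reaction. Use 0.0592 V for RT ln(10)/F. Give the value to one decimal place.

Cathode: Cu²⁺/Cu; anode: Ni²⁺/Ni. E°cell = +0.58 V, n = 2.
log K = nE°cell / 0.0592 = (2)(+0.58) / 0.0592 = 19.6.

19.6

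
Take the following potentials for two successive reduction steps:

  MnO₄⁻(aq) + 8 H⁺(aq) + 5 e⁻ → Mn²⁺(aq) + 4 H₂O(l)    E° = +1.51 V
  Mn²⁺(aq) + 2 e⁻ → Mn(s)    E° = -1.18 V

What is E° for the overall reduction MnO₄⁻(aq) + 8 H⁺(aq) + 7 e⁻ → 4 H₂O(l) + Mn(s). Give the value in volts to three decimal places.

+0.741 V

Since ΔG° = −nFE° is additive over sequential reductions, n₃E°₃ = n₁E°₁ + n₂E°₂.
E°₃ = (5×+1.51 + 2×-1.18) / 7 = (+5.190) / 7 = +0.741 V.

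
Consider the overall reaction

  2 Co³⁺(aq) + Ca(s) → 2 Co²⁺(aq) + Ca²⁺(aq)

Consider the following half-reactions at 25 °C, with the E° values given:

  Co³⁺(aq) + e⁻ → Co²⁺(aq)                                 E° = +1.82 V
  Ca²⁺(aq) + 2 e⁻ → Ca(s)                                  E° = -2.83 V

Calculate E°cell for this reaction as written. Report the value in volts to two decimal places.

The Co³⁺/Co²⁺ couple has the higher reduction potential, so it is the cathode; Ca²⁺/Ca is oxidised at the anode.
E°cell = E°(cathode) − E°(anode) = (+1.82) − (-2.83) = +4.65 V.

+4.65 V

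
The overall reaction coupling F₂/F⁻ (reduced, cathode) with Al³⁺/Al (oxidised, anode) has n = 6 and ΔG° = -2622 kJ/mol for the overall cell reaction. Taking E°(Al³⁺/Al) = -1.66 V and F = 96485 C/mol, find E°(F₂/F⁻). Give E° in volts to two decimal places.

E°cell = −ΔG°/(nF) = −(-2622×10³)/((6)(96485)) = +4.529 V.
Since F₂/F⁻ is the cathode and Al³⁺/Al the anode, E°cell = E°(F₂/F⁻) − E°(Al³⁺/Al).
So E°(F₂/F⁻) = E°cell + E°(Al³⁺/Al) = +4.529 + (-1.66) = +2.87 V.

+2.87 V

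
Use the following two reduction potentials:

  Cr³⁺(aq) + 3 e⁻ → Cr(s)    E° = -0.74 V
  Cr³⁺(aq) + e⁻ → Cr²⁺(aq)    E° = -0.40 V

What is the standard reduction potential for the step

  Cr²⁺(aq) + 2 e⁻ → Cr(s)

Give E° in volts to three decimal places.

-0.910 V

Sequential free energies add, so n₃E°₃ = n₁E°₁ + n₂E°₂.
With n₃ = 3, and the known step contributing 1×(-0.40) V, the unknown satisfies 2·E° = 3×(-0.74) − 1×(-0.40) = -1.820.
E° = -1.820 / 2 = -0.910 V.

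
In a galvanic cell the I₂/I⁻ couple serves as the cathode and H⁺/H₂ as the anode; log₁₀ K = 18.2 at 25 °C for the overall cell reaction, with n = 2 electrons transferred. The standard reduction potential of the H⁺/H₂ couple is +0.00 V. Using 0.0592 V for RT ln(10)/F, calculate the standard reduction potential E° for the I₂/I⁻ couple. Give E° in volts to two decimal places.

+0.54 V

E°cell = (0.0592/n)·log K = (0.0592/2)(18.2) = +0.539 V.
Since I₂/I⁻ is the cathode and H⁺/H₂ the anode, E°cell = E°(I₂/I⁻) − E°(H⁺/H₂).
So E°(I₂/I⁻) = E°cell + E°(H⁺/H₂) = +0.539 + (+0.00) = +0.54 V.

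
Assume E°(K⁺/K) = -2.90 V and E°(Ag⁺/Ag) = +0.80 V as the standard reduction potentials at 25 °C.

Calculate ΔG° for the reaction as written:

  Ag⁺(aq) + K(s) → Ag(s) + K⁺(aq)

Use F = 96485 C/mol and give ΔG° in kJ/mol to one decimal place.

-357.0 kJ/mol

As written, Ag⁺/Ag is reduced (cathode) and K⁺/K is oxidised (anode), so E°cell = (+0.80) − (-2.90) = +3.70 V.
Balancing electrons gives n = 1.
ΔG° = −nFE° = −(1)(96485)(+3.70) = -356,994 J = -357.0 kJ/mol.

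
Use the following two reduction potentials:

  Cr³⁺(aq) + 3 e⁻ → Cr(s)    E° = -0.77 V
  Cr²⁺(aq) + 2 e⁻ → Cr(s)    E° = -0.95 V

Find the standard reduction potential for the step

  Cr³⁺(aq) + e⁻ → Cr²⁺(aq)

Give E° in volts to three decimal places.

-0.410 V

Sequential free energies add, so n₃E°₃ = n₁E°₁ + n₂E°₂.
With n₃ = 3, and the known step contributing 2×(-0.95) V, the unknown satisfies 1·E° = 3×(-0.77) − 2×(-0.95) = -0.410.
E° = -0.410 / 1 = -0.410 V.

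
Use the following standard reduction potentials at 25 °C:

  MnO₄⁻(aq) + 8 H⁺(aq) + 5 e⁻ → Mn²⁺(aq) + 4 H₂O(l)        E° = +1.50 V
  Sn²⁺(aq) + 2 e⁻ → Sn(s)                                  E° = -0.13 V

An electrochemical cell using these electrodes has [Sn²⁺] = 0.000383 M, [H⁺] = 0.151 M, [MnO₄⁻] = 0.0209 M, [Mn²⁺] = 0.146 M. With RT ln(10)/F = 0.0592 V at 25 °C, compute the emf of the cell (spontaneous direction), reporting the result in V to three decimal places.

+1.643 V

MnO₄⁻/Mn²⁺ is the cathode (higher E°), Sn²⁺/Sn the anode: E°cell = +1.50 − (-0.13) = +1.63 V, n = 10.
Overall: 2 MnO₄⁻(aq) + 16 H⁺(aq) + 5 Sn(s) → 2 Mn²⁺(aq) + 8 H₂O(l) + 5 Sn²⁺(aq)
Q = [Mn²⁺]^2·[Sn²⁺]^5 / ([MnO₄⁻]^2·[H⁺]^16); log Q = -2.259.
E = E° − (0.0592/n) log Q = +1.63 − (0.0592/10)(-2.259) = +1.643 V.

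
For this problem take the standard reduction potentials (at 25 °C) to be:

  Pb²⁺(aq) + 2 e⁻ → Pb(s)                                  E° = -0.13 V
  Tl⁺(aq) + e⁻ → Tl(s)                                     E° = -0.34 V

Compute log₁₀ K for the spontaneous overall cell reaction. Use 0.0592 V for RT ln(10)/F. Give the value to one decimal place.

Cathode: Pb²⁺/Pb; anode: Tl⁺/Tl. E°cell = +0.21 V, n = 2.
log K = nE°cell / 0.0592 = (2)(+0.21) / 0.0592 = 7.1.

7.1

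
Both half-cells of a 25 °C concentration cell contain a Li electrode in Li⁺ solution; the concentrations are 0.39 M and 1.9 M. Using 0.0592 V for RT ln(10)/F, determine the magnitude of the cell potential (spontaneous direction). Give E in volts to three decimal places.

For a concentration cell E°cell = 0. The 1.9 M side is the cathode (reduction is favoured where [Li⁺] is higher).
With n = 1, E = −(0.0592/1) log([Li⁺]ₐₙ/[Li⁺]꜀ₐₜ) = −(0.0592/1) log(0.39/1.9) = −(0.0592/1)(-0.688) = +0.041 V.

+0.041 V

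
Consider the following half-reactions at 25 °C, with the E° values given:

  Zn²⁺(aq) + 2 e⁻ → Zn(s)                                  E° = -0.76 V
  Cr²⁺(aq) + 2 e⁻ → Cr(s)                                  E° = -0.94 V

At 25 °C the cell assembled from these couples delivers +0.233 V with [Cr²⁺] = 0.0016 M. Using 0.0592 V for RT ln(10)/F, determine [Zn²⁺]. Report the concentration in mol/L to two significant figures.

0.099 M

Zn²⁺/Zn is the cathode, Cr²⁺/Cr the anode: E°cell = +0.18 V, n = 2.
Overall reaction: Zn²⁺(aq) + Cr(s) → Zn(s) + Cr²⁺(aq); Q = [Cr²⁺]^1/[Zn²⁺]^1.
From E = E° − (0.0592/n) log Q: log Q = (E° − E)·n/0.0592 = (+0.18 − (+0.233))·2/0.0592 = -1.7905.
So 1·log[Zn²⁺] = 1·log(0.0016) − log Q = -2.7959 − (-1.7905) = -1.0054; [Zn²⁺] = 10^(-1.0054) ≈ 0.099 M.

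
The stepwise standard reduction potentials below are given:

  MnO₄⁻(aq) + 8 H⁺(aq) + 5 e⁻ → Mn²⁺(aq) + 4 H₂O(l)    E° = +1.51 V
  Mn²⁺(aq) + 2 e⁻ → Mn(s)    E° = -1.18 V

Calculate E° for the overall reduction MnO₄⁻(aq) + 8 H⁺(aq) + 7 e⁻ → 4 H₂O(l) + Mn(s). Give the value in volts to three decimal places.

+0.741 V

Standard free energies of sequential steps add: ΔG°₃ = ΔG°₁ + ΔG°₂, so n₃E°₃ = n₁E°₁ + n₂E°₂.
E°₃ = (5×+1.51 + 2×-1.18) / 7 = (+5.190) / 7 = +0.741 V.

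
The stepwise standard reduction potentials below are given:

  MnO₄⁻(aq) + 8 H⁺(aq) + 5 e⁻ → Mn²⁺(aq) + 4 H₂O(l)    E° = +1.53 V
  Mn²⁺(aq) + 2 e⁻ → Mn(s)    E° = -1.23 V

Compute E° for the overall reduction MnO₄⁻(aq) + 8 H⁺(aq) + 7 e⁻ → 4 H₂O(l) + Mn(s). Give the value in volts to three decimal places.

+0.741 V

Adding the free-energy changes (−nFE°) of the two steps gives −n₃FE°₃ = −n₁FE°₁ − n₂FE°₂.
E°₃ = (5×+1.53 + 2×-1.23) / 7 = (+5.190) / 7 = +0.741 V.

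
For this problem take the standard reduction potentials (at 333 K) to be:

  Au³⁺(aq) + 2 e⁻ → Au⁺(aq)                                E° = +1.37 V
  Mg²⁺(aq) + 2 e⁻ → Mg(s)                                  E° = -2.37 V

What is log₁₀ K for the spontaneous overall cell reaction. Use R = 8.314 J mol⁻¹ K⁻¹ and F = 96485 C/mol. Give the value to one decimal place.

Cathode: Au³⁺/Au⁺; anode: Mg²⁺/Mg. E°cell = (+1.37) − (-2.37) = +3.74 V, with n = 2.
ΔG° = −nFE° = −RT ln K, so ln K = nFE°/(RT) = (2)(96485)(+3.74) / ((8.314)(333)) = 260.680.
log₁₀ K = 260.680 / ln 10 = 113.2.

113.2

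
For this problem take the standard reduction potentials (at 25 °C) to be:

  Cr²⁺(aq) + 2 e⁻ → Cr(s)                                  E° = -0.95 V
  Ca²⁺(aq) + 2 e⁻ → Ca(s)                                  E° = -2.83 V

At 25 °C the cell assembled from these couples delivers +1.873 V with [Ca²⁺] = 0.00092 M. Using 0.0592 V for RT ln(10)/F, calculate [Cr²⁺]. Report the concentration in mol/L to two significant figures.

0.00053 M

Cr²⁺/Cr is the cathode, Ca²⁺/Ca the anode: E°cell = +1.88 V, n = 2.
Overall reaction: Cr²⁺(aq) + Ca(s) → Cr(s) + Ca²⁺(aq); Q = [Ca²⁺]^1/[Cr²⁺]^1.
From E = E° − (0.0592/n) log Q: log Q = (E° − E)·n/0.0592 = (+1.88 − (+1.873))·2/0.0592 = 0.2365.
So 1·log[Cr²⁺] = 1·log(0.00092) − log Q = -3.0362 − (0.2365) = -3.2727; [Cr²⁺] = 10^(-3.2727) ≈ 0.00053 M.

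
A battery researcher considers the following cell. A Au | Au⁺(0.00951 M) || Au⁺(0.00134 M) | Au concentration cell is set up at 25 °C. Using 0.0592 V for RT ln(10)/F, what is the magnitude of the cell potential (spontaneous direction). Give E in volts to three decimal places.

For a concentration cell E°cell = 0. The 0.00951 M side is the cathode (reduction is favoured where [Au⁺] is higher).
With n = 1, E = −(0.0592/1) log([Au⁺]ₐₙ/[Au⁺]꜀ₐₜ) = −(0.0592/1) log(0.00134/0.00951) = −(0.0592/1)(-0.851) = +0.050 V.

+0.050 V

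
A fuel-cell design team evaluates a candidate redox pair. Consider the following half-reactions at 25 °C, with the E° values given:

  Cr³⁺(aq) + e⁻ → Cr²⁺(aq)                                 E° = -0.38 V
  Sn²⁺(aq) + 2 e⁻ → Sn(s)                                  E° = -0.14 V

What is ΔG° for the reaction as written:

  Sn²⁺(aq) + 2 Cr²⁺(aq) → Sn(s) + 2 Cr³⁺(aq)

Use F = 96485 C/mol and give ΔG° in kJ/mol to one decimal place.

-46.3 kJ/mol

As written, Sn²⁺/Sn is reduced (cathode) and Cr³⁺/Cr²⁺ is oxidised (anode), so E°cell = (-0.14) − (-0.38) = +0.24 V.
Balancing electrons gives n = 2.
ΔG° = −nFE° = −(2)(96485)(+0.24) = -46,313 J = -46.3 kJ/mol.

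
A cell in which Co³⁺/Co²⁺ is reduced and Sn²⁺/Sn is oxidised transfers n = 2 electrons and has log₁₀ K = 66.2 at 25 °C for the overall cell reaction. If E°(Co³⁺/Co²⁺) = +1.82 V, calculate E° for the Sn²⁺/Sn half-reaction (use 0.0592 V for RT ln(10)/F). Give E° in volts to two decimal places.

-0.14 V

E°cell = (0.0592/n)·log K = (0.0592/2)(66.2) = +1.960 V.
Since Co³⁺/Co²⁺ is the cathode and Sn²⁺/Sn the anode, E°cell = E°(Co³⁺/Co²⁺) − E°(Sn²⁺/Sn).
So E°(Sn²⁺/Sn) = E°(Co³⁺/Co²⁺) − E°cell = (+1.82) − (+1.960) = -0.14 V.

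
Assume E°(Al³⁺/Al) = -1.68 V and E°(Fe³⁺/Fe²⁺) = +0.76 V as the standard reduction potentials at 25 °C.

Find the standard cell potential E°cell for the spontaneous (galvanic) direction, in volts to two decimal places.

+2.44 V

The Fe³⁺/Fe²⁺ couple has the higher reduction potential, so it is the cathode; Al³⁺/Al is oxidised at the anode.
E°cell = E°(cathode) − E°(anode) = (+0.76) − (-1.68) = +2.44 V.
Since E°cell > 0, the reaction is spontaneous under standard conditions.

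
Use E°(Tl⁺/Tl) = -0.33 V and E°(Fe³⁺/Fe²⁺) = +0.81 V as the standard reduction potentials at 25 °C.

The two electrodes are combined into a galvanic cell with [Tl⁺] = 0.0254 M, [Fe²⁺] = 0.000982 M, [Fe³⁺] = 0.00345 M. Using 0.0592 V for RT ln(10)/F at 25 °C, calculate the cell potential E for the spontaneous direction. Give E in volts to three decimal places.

+1.267 V

Fe³⁺/Fe²⁺ is the cathode (higher E°), Tl⁺/Tl the anode: E°cell = +0.81 − (-0.33) = +1.14 V, n = 1.
Overall: Fe³⁺(aq) + Tl(s) → Fe²⁺(aq) + Tl⁺(aq)
Q = [Fe²⁺]·[Tl⁺] / ([Fe³⁺]); log Q = -2.141.
E = E° − (0.0592/n) log Q = +1.14 − (0.0592/1)(-2.141) = +1.267 V.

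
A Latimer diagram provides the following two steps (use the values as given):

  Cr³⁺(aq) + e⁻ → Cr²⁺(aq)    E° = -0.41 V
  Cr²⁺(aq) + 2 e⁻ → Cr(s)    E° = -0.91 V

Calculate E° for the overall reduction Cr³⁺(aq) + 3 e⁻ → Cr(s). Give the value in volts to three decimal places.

-0.743 V

Standard free energies of sequential steps add: ΔG°₃ = ΔG°₁ + ΔG°₂, so n₃E°₃ = n₁E°₁ + n₂E°₂.
E°₃ = (1×-0.41 + 2×-0.91) / 3 = (-2.230) / 3 = -0.743 V.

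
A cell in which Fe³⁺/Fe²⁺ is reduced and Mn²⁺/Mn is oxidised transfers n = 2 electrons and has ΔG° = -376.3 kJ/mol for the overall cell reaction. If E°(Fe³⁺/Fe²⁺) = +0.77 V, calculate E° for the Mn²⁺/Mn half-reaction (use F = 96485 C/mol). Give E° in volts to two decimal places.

-1.18 V

E°cell = −ΔG°/(nF) = −(-376.3×10³)/((2)(96485)) = +1.950 V.
Since Fe³⁺/Fe²⁺ is the cathode and Mn²⁺/Mn the anode, E°cell = E°(Fe³⁺/Fe²⁺) − E°(Mn²⁺/Mn).
So E°(Mn²⁺/Mn) = E°(Fe³⁺/Fe²⁺) − E°cell = (+0.77) − (+1.950) = -1.18 V.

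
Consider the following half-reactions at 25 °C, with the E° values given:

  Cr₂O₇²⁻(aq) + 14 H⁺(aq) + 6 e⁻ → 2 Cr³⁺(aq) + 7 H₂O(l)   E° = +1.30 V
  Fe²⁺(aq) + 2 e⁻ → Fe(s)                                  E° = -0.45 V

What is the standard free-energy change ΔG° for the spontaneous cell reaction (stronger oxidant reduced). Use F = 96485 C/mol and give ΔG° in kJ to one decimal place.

Cr₂O₇²⁻/Cr³⁺ (E° = +1.30 V) is the cathode; Fe²⁺/Fe (E° = -0.45 V) is the anode, so E°cell = +1.75 V.
Balancing electrons gives n = 6 (lcm of 6 and 2).
ΔG° = −nFE° = −(6)(96485)(+1.75) = -1,013,092 J = -1013.1 kJ.

-1013.1 kJ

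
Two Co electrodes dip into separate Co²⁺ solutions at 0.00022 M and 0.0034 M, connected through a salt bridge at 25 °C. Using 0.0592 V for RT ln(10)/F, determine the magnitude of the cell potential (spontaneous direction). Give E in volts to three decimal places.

For a concentration cell E°cell = 0. The 0.0034 M side is the cathode (reduction is favoured where [Co²⁺] is higher).
With n = 2, E = −(0.0592/2) log([Co²⁺]ₐₙ/[Co²⁺]꜀ₐₜ) = −(0.0592/2) log(0.00022/0.0034) = −(0.0592/2)(-1.189) = +0.035 V.

+0.035 V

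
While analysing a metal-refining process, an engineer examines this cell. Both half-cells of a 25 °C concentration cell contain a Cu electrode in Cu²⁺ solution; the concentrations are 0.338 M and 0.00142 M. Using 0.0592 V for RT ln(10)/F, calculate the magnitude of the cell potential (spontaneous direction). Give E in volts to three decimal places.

+0.070 V

For a concentration cell E°cell = 0. The 0.338 M side is the cathode (reduction is favoured where [Cu²⁺] is higher).
With n = 2, E = −(0.0592/2) log([Cu²⁺]ₐₙ/[Cu²⁺]꜀ₐₜ) = −(0.0592/2) log(0.00142/0.338) = −(0.0592/2)(-2.377) = +0.070 V.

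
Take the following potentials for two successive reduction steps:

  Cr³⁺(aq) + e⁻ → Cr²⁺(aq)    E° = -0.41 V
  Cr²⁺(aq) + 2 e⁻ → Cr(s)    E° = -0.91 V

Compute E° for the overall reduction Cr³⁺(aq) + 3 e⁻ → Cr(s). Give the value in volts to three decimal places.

-0.743 V

Standard free energies of sequential steps add: ΔG°₃ = ΔG°₁ + ΔG°₂, so n₃E°₃ = n₁E°₁ + n₂E°₂.
E°₃ = (1×-0.41 + 2×-0.91) / 3 = (-2.230) / 3 = -0.743 V.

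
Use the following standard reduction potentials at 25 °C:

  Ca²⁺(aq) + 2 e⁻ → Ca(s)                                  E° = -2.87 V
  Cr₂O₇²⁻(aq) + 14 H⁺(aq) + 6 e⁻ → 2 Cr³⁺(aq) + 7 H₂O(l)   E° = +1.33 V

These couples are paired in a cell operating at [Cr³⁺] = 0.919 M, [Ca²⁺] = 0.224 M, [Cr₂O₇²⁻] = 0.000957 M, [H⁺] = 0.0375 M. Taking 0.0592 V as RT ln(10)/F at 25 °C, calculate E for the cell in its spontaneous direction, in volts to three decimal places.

+3.993 V

Cr₂O₇²⁻/Cr³⁺ is the cathode (higher E°), Ca²⁺/Ca the anode: E°cell = +1.33 − (-2.87) = +4.20 V, n = 6.
Overall: Cr₂O₇²⁻(aq) + 14 H⁺(aq) + 3 Ca(s) → 2 Cr³⁺(aq) + 7 H₂O(l) + 3 Ca²⁺(aq)
Q = [Cr³⁺]^2·[Ca²⁺]^3 / ([Cr₂O₇²⁻]·[H⁺]^14); log Q = 20.960.
E = E° − (0.0592/n) log Q = +4.20 − (0.0592/6)(20.960) = +3.993 V.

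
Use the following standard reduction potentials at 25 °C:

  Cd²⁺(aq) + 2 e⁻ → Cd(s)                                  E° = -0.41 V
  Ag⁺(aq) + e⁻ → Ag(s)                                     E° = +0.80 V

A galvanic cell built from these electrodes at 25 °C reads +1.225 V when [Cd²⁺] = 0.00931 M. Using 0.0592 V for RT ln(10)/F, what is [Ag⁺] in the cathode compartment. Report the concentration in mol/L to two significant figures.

0.17 M

Ag⁺/Ag is the cathode, Cd²⁺/Cd the anode: E°cell = +1.21 V, n = 2.
Overall reaction: 2 Ag⁺(aq) + Cd(s) → 2 Ag(s) + Cd²⁺(aq); Q = [Cd²⁺]^1/[Ag⁺]^2.
From E = E° − (0.0592/n) log Q: log Q = (E° − E)·n/0.0592 = (+1.21 − (+1.225))·2/0.0592 = -0.5068.
So 2·log[Ag⁺] = 1·log(0.00931) − log Q = -2.0311 − (-0.5068) = -1.5243; log[Ag⁺] = -1.5243 / 2 = -0.7621; [Ag⁺] = 10^(-0.7621) ≈ 0.17 M.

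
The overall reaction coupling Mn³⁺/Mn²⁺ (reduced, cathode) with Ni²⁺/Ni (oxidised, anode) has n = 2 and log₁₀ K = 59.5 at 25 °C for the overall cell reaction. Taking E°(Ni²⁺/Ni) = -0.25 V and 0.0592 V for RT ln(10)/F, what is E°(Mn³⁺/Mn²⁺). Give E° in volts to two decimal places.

+1.51 V

E°cell = (0.0592/n)·log K = (0.0592/2)(59.5) = +1.761 V.
Since Mn³⁺/Mn²⁺ is the cathode and Ni²⁺/Ni the anode, E°cell = E°(Mn³⁺/Mn²⁺) − E°(Ni²⁺/Ni).
So E°(Mn³⁺/Mn²⁺) = E°cell + E°(Ni²⁺/Ni) = +1.761 + (-0.25) = +1.51 V.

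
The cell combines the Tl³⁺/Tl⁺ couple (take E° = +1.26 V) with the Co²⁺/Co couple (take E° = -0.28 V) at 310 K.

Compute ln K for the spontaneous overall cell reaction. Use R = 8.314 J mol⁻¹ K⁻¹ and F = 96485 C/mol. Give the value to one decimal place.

Cathode: Tl³⁺/Tl⁺; anode: Co²⁺/Co. E°cell = (+1.26) − (-0.28) = +1.54 V, with n = 2.
ΔG° = −nFE° = −RT ln K, so ln K = nFE°/(RT) = (2)(96485)(+1.54) / ((8.314)(310)) = 115.303.

115.3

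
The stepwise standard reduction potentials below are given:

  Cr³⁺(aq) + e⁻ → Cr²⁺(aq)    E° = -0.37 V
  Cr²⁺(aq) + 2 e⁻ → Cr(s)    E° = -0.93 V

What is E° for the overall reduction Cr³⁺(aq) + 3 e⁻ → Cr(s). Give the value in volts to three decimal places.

-0.743 V

Standard free energies of sequential steps add: ΔG°₃ = ΔG°₁ + ΔG°₂, so n₃E°₃ = n₁E°₁ + n₂E°₂.
E°₃ = (1×-0.37 + 2×-0.93) / 3 = (-2.230) / 3 = -0.743 V.
E° values themselves are not directly additive — weighting by electron count is essential.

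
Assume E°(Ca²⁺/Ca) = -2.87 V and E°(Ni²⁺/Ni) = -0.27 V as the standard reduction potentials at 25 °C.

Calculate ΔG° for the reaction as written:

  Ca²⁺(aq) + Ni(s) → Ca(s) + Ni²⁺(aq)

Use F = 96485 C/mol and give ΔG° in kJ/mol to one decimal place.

+501.7 kJ/mol

As written, Ca²⁺/Ca is reduced (cathode) and Ni²⁺/Ni is oxidised (anode), so E°cell = (-2.87) − (-0.27) = -2.60 V.
Balancing electrons gives n = 2.
ΔG° = −nFE° = −(2)(96485)(-2.60) = 501,722 J = +501.7 kJ/mol.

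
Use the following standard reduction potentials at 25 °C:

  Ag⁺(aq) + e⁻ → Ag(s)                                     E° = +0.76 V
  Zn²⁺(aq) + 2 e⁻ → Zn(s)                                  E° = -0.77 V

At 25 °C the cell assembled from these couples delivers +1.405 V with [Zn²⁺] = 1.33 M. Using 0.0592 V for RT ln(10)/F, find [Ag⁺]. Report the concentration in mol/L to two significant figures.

Ag⁺/Ag is the cathode, Zn²⁺/Zn the anode: E°cell = +1.53 V, n = 2.
Overall reaction: 2 Ag⁺(aq) + Zn(s) → 2 Ag(s) + Zn²⁺(aq); Q = [Zn²⁺]^1/[Ag⁺]^2.
From E = E° − (0.0592/n) log Q: log Q = (E° − E)·n/0.0592 = (+1.53 − (+1.405))·2/0.0592 = 4.2230.
So 2·log[Ag⁺] = 1·log(1.33) − log Q = 0.1239 − (4.2230) = -4.0991; log[Ag⁺] = -4.0991 / 2 = -2.0495; [Ag⁺] = 10^(-2.0495) ≈ 0.0089 M.

0.0089 M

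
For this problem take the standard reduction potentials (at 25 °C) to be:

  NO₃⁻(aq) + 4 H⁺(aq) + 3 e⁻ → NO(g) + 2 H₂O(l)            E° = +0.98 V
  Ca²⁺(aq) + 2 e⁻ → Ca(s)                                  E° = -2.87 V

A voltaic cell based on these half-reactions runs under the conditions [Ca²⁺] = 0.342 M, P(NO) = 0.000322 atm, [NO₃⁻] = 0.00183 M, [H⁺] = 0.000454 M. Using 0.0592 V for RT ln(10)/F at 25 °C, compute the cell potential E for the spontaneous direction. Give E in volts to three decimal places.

NO₃⁻/NO is the cathode (higher E°), Ca²⁺/Ca the anode: E°cell = +0.98 − (-2.87) = +3.85 V, n = 6.
Overall: 2 NO₃⁻(aq) + 8 H⁺(aq) + 3 Ca(s) → 2 NO(g) + 4 H₂O(l) + 3 Ca²⁺(aq)
Q = P(NO)^2·[Ca²⁺]^3 / ([NO₃⁻]^2·[H⁺]^8); log Q = 23.836.
E = E° − (0.0592/n) log Q = +3.85 − (0.0592/6)(23.836) = +3.615 V.

+3.615 V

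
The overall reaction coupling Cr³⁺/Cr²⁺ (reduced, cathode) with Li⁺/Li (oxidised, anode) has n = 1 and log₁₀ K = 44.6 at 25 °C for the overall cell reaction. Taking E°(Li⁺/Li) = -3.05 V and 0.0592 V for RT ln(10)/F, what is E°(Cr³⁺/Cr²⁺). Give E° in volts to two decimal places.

E°cell = (0.0592/n)·log K = (0.0592/1)(44.6) = +2.640 V.
Since Cr³⁺/Cr²⁺ is the cathode and Li⁺/Li the anode, E°cell = E°(Cr³⁺/Cr²⁺) − E°(Li⁺/Li).
So E°(Cr³⁺/Cr²⁺) = E°cell + E°(Li⁺/Li) = +2.640 + (-3.05) = -0.41 V.

-0.41 V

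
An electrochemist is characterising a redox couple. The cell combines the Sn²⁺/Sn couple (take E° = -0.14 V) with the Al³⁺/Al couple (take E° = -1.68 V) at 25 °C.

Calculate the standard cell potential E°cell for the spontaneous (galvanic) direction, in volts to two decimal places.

+1.54 V

The Sn²⁺/Sn couple has the higher reduction potential, so it is the cathode; Al³⁺/Al is oxidised at the anode.
E°cell = E°(cathode) − E°(anode) = (-0.14) − (-1.68) = +1.54 V.
Since E°cell > 0, the reaction is spontaneous under standard conditions.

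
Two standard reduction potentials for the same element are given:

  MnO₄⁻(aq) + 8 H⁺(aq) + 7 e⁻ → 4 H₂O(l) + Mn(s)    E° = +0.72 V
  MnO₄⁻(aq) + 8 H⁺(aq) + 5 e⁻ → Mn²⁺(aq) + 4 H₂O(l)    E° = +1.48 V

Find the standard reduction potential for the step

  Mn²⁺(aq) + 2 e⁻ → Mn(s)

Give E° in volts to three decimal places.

-1.180 V

Sequential free energies add, so n₃E°₃ = n₁E°₁ + n₂E°₂.
With n₃ = 7, and the known step contributing 5×(+1.48) V, the unknown satisfies 2·E° = 7×(+0.72) − 5×(+1.48) = -2.360.
E° = -2.360 / 2 = -1.180 V.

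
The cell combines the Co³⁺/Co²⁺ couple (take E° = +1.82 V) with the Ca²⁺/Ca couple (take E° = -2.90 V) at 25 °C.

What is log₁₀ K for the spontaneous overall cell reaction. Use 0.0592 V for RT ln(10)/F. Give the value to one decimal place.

Cathode: Co³⁺/Co²⁺; anode: Ca²⁺/Ca. E°cell = +4.72 V, n = 2.
log K = nE°cell / 0.0592 = (2)(+4.72) / 0.0592 = 159.5.

159.5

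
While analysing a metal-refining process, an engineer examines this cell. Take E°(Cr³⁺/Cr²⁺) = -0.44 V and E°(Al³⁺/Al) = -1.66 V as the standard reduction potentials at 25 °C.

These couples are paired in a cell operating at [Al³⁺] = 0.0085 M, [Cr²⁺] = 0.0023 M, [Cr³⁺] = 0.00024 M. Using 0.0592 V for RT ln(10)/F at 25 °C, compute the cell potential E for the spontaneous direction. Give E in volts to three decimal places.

+1.203 V

Cr³⁺/Cr²⁺ is the cathode (higher E°), Al³⁺/Al the anode: E°cell = -0.44 − (-1.66) = +1.22 V, n = 3.
Overall: 3 Cr³⁺(aq) + Al(s) → 3 Cr²⁺(aq) + Al³⁺(aq)
Q = [Cr²⁺]^3·[Al³⁺] / ([Cr³⁺]^3); log Q = 0.874.
E = E° − (0.0592/n) log Q = +1.22 − (0.0592/3)(0.874) = +1.203 V.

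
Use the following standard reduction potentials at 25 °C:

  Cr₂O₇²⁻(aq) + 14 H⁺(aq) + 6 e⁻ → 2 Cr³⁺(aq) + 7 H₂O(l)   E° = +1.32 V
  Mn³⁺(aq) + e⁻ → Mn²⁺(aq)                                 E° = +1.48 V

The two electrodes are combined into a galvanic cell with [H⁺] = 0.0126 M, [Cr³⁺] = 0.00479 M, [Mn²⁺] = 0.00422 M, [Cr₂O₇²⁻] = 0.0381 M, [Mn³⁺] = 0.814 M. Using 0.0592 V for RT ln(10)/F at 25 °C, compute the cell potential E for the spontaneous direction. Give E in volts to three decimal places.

Mn³⁺/Mn²⁺ is the cathode (higher E°), Cr₂O₇²⁻/Cr³⁺ the anode: E°cell = +1.48 − (+1.32) = +0.16 V, n = 6.
Overall: 6 Mn³⁺(aq) + 2 Cr³⁺(aq) + 7 H₂O(l) → 6 Mn²⁺(aq) + Cr₂O₇²⁻(aq) + 14 H⁺(aq)
Q = [Mn²⁺]^6·[Cr₂O₇²⁻]·[H⁺]^14 / ([Mn³⁺]^6·[Cr³⁺]^2); log Q = -37.086.
E = E° − (0.0592/n) log Q = +0.16 − (0.0592/6)(-37.086) = +0.526 V.

+0.526 V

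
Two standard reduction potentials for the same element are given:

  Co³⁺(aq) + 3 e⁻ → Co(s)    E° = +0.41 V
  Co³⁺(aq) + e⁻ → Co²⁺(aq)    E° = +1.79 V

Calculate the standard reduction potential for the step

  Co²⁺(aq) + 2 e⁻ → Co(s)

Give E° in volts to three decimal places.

-0.280 V

Sequential free energies add, so n₃E°₃ = n₁E°₁ + n₂E°₂.
With n₃ = 3, and the known step contributing 1×(+1.79) V, the unknown satisfies 2·E° = 3×(+0.41) − 1×(+1.79) = -0.560.
E° = -0.560 / 2 = -0.280 V.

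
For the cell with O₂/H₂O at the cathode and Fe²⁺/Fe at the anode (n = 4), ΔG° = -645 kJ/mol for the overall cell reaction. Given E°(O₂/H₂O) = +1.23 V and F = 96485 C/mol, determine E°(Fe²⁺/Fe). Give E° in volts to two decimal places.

E°cell = −ΔG°/(nF) = −(-645×10³)/((4)(96485)) = +1.671 V.
Since O₂/H₂O is the cathode and Fe²⁺/Fe the anode, E°cell = E°(O₂/H₂O) − E°(Fe²⁺/Fe).
So E°(Fe²⁺/Fe) = E°(O₂/H₂O) − E°cell = (+1.23) − (+1.671) = -0.44 V.

-0.44 V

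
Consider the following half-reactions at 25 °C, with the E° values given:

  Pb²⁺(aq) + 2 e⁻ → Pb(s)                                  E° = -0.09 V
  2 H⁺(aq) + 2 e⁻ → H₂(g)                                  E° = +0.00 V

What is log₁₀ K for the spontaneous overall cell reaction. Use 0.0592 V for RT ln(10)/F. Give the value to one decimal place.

3.0

Cathode: H⁺/H₂; anode: Pb²⁺/Pb. E°cell = +0.09 V, n = 2.
log K = nE°cell / 0.0592 = (2)(+0.09) / 0.0592 = 3.0.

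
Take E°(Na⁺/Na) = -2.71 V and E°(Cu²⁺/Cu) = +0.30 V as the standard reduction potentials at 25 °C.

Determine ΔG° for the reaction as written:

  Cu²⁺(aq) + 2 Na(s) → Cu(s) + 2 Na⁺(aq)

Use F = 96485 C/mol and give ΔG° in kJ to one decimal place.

As written, Cu²⁺/Cu is reduced (cathode) and Na⁺/Na is oxidised (anode), so E°cell = (+0.30) − (-2.71) = +3.01 V.
Balancing electrons gives n = 2.
ΔG° = −nFE° = −(2)(96485)(+3.01) = -580,840 J = -580.8 kJ.

-580.8 kJ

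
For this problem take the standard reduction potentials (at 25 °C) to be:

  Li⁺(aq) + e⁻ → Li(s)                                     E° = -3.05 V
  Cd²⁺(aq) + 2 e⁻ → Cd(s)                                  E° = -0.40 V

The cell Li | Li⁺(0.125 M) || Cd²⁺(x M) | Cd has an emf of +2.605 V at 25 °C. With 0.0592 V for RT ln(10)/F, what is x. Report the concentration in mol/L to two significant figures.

Cd²⁺/Cd is the cathode, Li⁺/Li the anode: E°cell = +2.65 V, n = 2.
Overall reaction: Cd²⁺(aq) + 2 Li(s) → Cd(s) + 2 Li⁺(aq); Q = [Li⁺]^2/[Cd²⁺]^1.
From E = E° − (0.0592/n) log Q: log Q = (E° − E)·n/0.0592 = (+2.65 − (+2.605))·2/0.0592 = 1.5203.
So 1·log[Cd²⁺] = 2·log(0.125) − log Q = -1.8062 − (1.5203) = -3.3265; [Cd²⁺] = 10^(-3.3265) ≈ 0.00047 M.

0.00047 M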